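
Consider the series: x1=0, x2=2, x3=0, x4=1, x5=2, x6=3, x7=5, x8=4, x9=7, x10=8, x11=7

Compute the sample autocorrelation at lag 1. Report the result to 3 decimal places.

0.689

Mean x̄ = (0 + 2 + 0 + 1 + 2 + 3 + 5 + 4 + 7 + 8 + 7)/11 = 3.5455
Numerator Σ_{t=1}^{10}(x_t−x̄)(x_{t+1}−x̄) = 56.9752
Denominator Σ(x_t−x̄)² = 82.7273
r_1 = 56.9752 / 82.7273 = 0.689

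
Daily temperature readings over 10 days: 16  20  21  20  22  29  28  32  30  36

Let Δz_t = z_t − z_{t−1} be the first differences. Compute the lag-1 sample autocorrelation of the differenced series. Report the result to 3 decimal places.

First differences Δz: 4, 1, -1, 2, 7, -1, 4, -2, 6
Mean of differences = 2.2222
Numerator Σ(Δz_t−Δz̄)(Δz_{t+1}−Δz̄) = -43.1605
Denominator Σ(Δz_t−Δz̄)² = 83.5556
r_1(Δz) = -43.1605 / 83.5556 = -0.517

-0.517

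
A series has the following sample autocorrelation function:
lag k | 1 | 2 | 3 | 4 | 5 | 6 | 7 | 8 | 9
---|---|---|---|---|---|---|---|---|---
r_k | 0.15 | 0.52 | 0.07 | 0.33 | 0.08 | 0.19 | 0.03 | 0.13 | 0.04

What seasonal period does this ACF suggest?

2

The largest autocorrelation is r_2 = 0.52, with weaker echoes at lags 4 (0.33) and 6 (0.19); the remaining lags stay at or below 0.15.
The dominant spike at lag 2 indicates a seasonal period of 2.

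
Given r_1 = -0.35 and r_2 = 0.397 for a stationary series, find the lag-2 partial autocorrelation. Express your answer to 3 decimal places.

φ_{22} = (r_2 − r_1²) / (1 − r_1²)
r_1² = (-0.35)² = 0.1225
Numerator = 0.397 − 0.1225 = 0.2745; denominator = 1 − 0.1225 = 0.8775
φ_{22} = 0.2745 / 0.8775 = 0.313

0.313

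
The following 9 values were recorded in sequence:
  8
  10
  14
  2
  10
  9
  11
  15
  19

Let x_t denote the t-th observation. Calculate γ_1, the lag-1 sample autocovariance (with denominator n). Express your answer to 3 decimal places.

Mean x̄ = (8 + 10 + 14 + 2 + 10 + 9 + 11 + 15 + 19)/9 = 10.8889
Σ_{t=1}^{8}(x_t−x̄)(x_{t+1}−x̄) = 15.3210
γ_1 = 15.3210 / 9 = 1.702

1.702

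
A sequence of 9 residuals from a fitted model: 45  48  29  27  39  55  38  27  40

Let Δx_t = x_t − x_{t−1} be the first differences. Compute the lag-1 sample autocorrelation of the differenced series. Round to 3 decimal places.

First differences Δx: 3, -19, -2, 12, 16, -17, -11, 13
Mean of differences = -0.6250
Numerator Σ(Δx_t−Δx̄)(Δx_{t+1}−Δx̄) = -92.5156
Denominator Σ(Δx_t−Δx̄)² = 1349.8750
r_1(Δx) = -92.5156 / 1349.8750 = -0.069

-0.069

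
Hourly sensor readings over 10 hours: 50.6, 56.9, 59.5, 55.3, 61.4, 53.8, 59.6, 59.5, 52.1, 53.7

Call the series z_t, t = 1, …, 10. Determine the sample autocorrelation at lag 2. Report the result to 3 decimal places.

Mean z̄ = (50.6 + 56.9 + 59.5 + 55.3 + 61.4 + 53.8 + 59.6 + 59.5 + 52.1 + 53.7)/10 = 56.2400
Numerator Σ_{t=1}^{8}(z_t−z̄)(z_{t+2}−z̄) = -12.6992
Denominator Σ(z_t−z̄)² = 121.8440
r_2 = -12.6992 / 121.8440 = -0.104

-0.104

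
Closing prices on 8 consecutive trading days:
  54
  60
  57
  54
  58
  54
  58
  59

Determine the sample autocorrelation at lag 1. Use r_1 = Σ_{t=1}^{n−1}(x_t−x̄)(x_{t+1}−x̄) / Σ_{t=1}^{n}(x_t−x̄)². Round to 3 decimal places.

-0.393

Mean x̄ = (54 + 60 + 57 + 54 + 58 + 54 + 58 + 59)/8 = 56.7500
Σ(x_t−x̄)(x_{t+1}−x̄) = (-8.9375) + (0.8125) + (-0.6875) + (-3.4375) + (-3.4375) + (-3.4375) + (2.8125) = -16.3125
Denominator Σ(x_t−x̄)² = 41.5000
r_1 = -16.3125 / 41.5000 = -0.393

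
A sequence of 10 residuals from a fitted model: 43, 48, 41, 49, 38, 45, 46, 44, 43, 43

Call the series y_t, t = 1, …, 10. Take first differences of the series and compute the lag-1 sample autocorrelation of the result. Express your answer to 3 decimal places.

First differences Δy: 5, -7, 8, -11, 7, 1, -2, -1, 0
Mean of differences = 0.0000
Numerator Σ(Δy_t−Δȳ)(Δy_{t+1}−Δȳ) = -249.0000
Denominator Σ(Δy_t−Δȳ)² = 314.0000
r_1(Δy) = -249.0000 / 314.0000 = -0.793

-0.793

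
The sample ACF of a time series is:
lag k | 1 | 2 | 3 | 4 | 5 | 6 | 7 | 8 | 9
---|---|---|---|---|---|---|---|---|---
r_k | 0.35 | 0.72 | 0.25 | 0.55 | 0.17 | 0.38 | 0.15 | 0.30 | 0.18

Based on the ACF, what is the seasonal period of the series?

The largest autocorrelation is r_2 = 0.72, with weaker echoes at lags 4 (0.55) and 6 (0.38); the remaining lags stay at or below 0.35.
The dominant spike at lag 2 indicates a seasonal period of 2.

2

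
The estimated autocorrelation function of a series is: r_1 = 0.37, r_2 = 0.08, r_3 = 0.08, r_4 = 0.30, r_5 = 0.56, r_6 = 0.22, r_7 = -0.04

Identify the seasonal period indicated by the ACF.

5

The largest autocorrelation is r_5 = 0.56; the remaining lags stay at or below 0.37. The elevated value at lag 1 (0.37), dropping to 0.08 at lag 2, reflects decaying short-term dependence rather than seasonality.
The dominant spike at lag 5 indicates a seasonal period of 5.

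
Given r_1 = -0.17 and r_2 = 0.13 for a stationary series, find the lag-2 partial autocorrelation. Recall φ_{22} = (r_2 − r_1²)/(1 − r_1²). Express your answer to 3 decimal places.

φ_{22} = (r_2 − r_1²) / (1 − r_1²)
r_1² = (-0.17)² = 0.0289
Numerator = 0.13 − 0.0289 = 0.1011; denominator = 1 − 0.0289 = 0.9711
φ_{22} = 0.1011 / 0.9711 = 0.104

0.104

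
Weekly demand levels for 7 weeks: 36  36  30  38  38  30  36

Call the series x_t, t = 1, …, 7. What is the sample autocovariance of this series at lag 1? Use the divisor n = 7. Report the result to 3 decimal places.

Mean x̄ = (36 + 36 + 30 + 38 + 38 + 30 + 36)/7 = 34.8571
Deviations: 1.1429, 1.1429, -4.8571, 3.1429, 3.1429, -4.8571, 1.1429
Σ_{t=1}^{6}(x_t−x̄)(x_{t+1}−x̄) = -30.4490
γ_1 = -30.4490 / 7 = -4.350

-4.350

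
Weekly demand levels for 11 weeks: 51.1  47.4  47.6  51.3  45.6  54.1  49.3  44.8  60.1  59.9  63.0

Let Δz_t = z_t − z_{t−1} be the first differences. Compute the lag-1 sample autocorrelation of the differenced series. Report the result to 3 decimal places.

-0.438

First differences Δz: -3.7, 0.2, 3.7, -5.7, 8.5, -4.8, -4.5, 15.3, -0.2, 3.1
Mean of differences = 1.1900
Numerator Σ(Δz_t−Δz̄)(Δz_{t+1}−Δz̄) = -177.5611
Denominator Σ(Δz_t−Δz̄)² = 405.0290
r_1(Δz) = -177.5611 / 405.0290 = -0.438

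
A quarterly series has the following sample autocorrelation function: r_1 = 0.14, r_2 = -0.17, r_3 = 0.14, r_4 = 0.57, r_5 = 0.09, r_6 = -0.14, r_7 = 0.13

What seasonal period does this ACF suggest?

4

The largest autocorrelation is r_4 = 0.57; the remaining lags stay at or below 0.14.
The dominant spike at lag 4 indicates a seasonal period of 4.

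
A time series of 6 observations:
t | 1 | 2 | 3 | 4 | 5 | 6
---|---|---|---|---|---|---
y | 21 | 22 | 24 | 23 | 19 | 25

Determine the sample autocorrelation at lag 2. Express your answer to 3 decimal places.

-0.267

Mean ȳ = (21 + 22 + 24 + 23 + 19 + 25)/6 = 22.3333
Σ(y_t−ȳ)(y_{t+2}−ȳ) = (-2.2222) + (-0.2222) + (-5.5556) + (1.7778) = -6.2222
Denominator Σ(y_t−ȳ)² = 23.3333
r_2 = -6.2222 / 23.3333 = -0.267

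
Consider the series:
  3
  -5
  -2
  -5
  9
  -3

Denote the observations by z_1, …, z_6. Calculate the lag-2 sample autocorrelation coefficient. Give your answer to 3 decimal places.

0.079

Mean z̄ = (3 − 5 − 2 − 5 + 9 − 3)/6 = -0.5000
Deviations from mean: 3.5000, -4.5000, -1.5000, -4.5000, 9.5000, -2.5000
Σ(z_t−z̄)(z_{t+2}−z̄) = (-5.2500) + (20.2500) + (-14.2500) + (11.2500) = 12.0000
Denominator Σ(z_t−z̄)² = 151.5000
r_2 = 12.0000 / 151.5000 = 0.079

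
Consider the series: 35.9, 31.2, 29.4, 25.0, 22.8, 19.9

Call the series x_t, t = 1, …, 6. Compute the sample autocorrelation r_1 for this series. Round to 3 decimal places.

0.464

Mean x̄ = (35.9 + 31.2 + 29.4 + 25.0 + 22.8 + 19.9)/6 = 27.3667
Deviations from mean: 8.5333, 3.8333, 2.0333, -2.3667, -4.5667, -7.4667
Σ(x_t−x̄)(x_{t+1}−x̄) = (32.7111) + (7.7944) + (-4.8122) + (10.8078) + (34.0978) = 80.5989
Denominator Σ(x_t−x̄)² = 173.8533
r_1 = 80.5989 / 173.8533 = 0.464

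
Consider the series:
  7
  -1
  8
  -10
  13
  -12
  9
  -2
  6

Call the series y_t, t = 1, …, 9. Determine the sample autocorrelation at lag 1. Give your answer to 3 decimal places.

-0.871

Mean ȳ = (7 − 1 + 8 − 10 + 13 − 12 + 9 − 2 + 6)/9 = 2.0000
Numerator Σ_{t=1}^{8}(y_t−ȳ)(y_{t+1}−ȳ) = -533.0000
Denominator Σ(y_t−ȳ)² = 612.0000
r_1 = -533.0000 / 612.0000 = -0.871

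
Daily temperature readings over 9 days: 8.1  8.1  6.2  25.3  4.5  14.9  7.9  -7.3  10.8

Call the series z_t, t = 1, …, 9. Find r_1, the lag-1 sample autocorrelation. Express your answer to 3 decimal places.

Mean z̄ = (8.1 + 8.1 + 6.2 + 25.3 + 4.5 + 14.9 + 7.9 − 7.3 + 10.8)/9 = 8.7222
Numerator Σ_{t=1}^{8}(z_t−z̄)(z_{t+1}−z̄) = -161.1316
Denominator Σ(z_t−z̄)² = 599.6556
r_1 = -161.1316 / 599.6556 = -0.269

-0.269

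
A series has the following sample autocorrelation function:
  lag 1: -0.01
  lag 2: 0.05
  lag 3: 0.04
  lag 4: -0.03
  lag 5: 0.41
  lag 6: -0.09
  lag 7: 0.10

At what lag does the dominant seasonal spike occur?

5

The largest autocorrelation is r_5 = 0.41; the remaining lags stay at or below 0.10.
The dominant spike at lag 5 indicates a seasonal period of 5.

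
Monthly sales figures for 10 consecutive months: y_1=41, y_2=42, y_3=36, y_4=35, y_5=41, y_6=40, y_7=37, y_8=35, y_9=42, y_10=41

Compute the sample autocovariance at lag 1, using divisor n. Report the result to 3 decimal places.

0.300

Mean ȳ = (41 + 42 + 36 + 35 + 41 + 40 + 37 + 35 + 42 + 41)/10 = 39.0000
Σ_{t=1}^{9}(y_t−ȳ)(y_{t+1}−ȳ) = 3.0000
γ_1 = 3.0000 / 10 = 0.300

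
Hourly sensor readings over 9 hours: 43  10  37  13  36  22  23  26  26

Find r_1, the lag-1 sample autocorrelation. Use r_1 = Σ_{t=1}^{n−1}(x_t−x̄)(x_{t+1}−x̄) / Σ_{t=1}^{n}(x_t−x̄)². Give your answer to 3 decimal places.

-0.777

Mean x̄ = (43 + 10 + 37 + 13 + 36 + 22 + 23 + 26 + 26)/9 = 26.2222
Numerator Σ_{t=1}^{8}(x_t−x̄)(x_{t+1}−x̄) = -745.7160
Denominator Σ(x_t−x̄)² = 959.5556
r_1 = -745.7160 / 959.5556 = -0.777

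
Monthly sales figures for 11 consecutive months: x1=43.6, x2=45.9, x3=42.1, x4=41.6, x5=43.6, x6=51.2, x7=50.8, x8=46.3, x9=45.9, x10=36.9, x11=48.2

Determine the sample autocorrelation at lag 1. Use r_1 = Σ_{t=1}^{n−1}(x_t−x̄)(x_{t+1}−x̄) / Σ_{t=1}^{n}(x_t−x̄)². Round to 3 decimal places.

Mean x̄ = (43.6 + 45.9 + 42.1 + 41.6 + 43.6 + 51.2 + 50.8 + 46.3 + 45.9 + 36.9 + 48.2)/11 = 45.1000
Numerator Σ_{t=1}^{10}(x_t−x̄)(x_{t+1}−x̄) = 13.5900
Denominator Σ(x_t−x̄)² = 175.0200
r_1 = 13.5900 / 175.0200 = 0.078

0.078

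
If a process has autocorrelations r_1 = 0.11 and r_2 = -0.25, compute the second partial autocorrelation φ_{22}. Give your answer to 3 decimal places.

φ_{22} = (r_2 − r_1²) / (1 − r_1²)
r_1² = (0.11)² = 0.0121
Numerator = -0.25 − 0.0121 = -0.2621; denominator = 1 − 0.0121 = 0.9879
φ_{22} = -0.2621 / 0.9879 = -0.265

-0.265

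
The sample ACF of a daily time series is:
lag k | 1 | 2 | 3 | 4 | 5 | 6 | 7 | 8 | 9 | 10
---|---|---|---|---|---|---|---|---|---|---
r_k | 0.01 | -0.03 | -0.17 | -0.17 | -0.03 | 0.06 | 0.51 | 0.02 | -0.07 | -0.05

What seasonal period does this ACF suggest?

The largest autocorrelation is r_7 = 0.51; the remaining lags stay at or below 0.06.
The dominant spike at lag 7 indicates a seasonal period of 7.

7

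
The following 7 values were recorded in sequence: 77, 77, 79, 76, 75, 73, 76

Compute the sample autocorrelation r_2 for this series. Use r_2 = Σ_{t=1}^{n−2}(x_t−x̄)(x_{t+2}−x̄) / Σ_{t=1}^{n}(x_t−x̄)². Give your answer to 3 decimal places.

-0.016

Mean x̄ = (77 + 77 + 79 + 76 + 75 + 73 + 76)/7 = 76.1429
Numerator Σ_{t=1}^{5}(x_t−x̄)(x_{t+2}−x̄) = -0.3265
Denominator Σ(x_t−x̄)² = 20.8571
r_2 = -0.3265 / 20.8571 = -0.016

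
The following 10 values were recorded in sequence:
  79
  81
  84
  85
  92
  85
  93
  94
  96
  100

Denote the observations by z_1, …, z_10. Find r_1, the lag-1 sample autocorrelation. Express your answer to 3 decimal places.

0.526

Mean z̄ = (79 + 81 + 84 + 85 + 92 + 85 + 93 + 94 + 96 + 100)/10 = 88.9000
Numerator Σ_{t=1}^{9}(z_t−z̄)(z_{t+1}−z̄) = 231.7900
Denominator Σ(z_t−z̄)² = 440.9000
r_1 = 231.7900 / 440.9000 = 0.526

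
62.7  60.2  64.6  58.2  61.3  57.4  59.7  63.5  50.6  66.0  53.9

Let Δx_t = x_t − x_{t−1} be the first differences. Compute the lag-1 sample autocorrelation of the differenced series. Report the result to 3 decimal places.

First differences Δx: -2.5, 4.4, -6.4, 3.1, -3.9, 2.3, 3.8, -12.9, 15.4, -12.1
Mean of differences = -0.8800
Numerator Σ(Δx_t−Δx̄)(Δx_{t+1}−Δx̄) = -501.0104
Denominator Σ(Δx_t−Δx̄)² = 653.3560
r_1(Δx) = -501.0104 / 653.3560 = -0.767

-0.767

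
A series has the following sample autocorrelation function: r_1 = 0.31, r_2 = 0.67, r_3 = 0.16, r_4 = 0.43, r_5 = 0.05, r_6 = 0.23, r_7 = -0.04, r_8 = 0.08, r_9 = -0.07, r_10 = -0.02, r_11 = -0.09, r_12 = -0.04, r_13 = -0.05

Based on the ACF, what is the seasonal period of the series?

2

The largest autocorrelation is r_2 = 0.67, with a weaker echo at lag 4 (0.43); the remaining lags stay at or below 0.31.
The dominant spike at lag 2 indicates a seasonal period of 2.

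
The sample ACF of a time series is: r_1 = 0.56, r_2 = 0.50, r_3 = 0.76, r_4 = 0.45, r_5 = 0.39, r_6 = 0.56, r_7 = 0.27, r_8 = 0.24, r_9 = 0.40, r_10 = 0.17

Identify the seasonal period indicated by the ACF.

The largest autocorrelation is r_3 = 0.76; the remaining lags stay at or below 0.56. The elevated value at lag 1 (0.56), dropping to 0.50 at lag 2, reflects decaying short-term dependence rather than seasonality.
The dominant spike at lag 3 indicates a seasonal period of 3.

3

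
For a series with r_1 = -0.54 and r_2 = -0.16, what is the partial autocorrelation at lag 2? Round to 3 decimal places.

-0.637

φ_{22} = (r_2 − r_1²) / (1 − r_1²)
r_1² = (-0.54)² = 0.2916
Numerator = -0.16 − 0.2916 = -0.4516; denominator = 1 − 0.2916 = 0.7084
φ_{22} = -0.4516 / 0.7084 = -0.637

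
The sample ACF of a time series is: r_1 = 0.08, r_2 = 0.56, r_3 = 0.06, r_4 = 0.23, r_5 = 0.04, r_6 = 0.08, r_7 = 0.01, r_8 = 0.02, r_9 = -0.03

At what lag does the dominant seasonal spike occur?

2

The largest autocorrelation is r_2 = 0.56, with a weaker echo at lag 4 (0.23); the remaining lags stay at or below 0.08.
The dominant spike at lag 2 indicates a seasonal period of 2.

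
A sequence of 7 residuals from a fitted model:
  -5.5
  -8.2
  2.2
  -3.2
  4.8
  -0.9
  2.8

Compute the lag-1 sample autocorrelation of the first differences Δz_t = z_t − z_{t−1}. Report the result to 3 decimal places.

-0.847

First differences Δz: -2.7, 10.4, -5.4, 8.0, -5.7, 3.7
Mean of differences = 1.3833
Numerator Σ(Δz_t−Δz̄)(Δz_{t+1}−Δz̄) = -206.1419
Denominator Σ(Δz_t−Δz̄)² = 243.3083
r_1(Δz) = -206.1419 / 243.3083 = -0.847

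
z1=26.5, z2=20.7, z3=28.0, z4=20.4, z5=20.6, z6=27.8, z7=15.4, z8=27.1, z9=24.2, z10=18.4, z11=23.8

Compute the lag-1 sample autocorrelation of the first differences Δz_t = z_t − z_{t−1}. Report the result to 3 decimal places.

First differences Δz: -5.8, 7.3, -7.6, 0.2, 7.2, -12.4, 11.7, -2.9, -5.8, 5.4
Mean of differences = -0.2700
Numerator Σ(Δz_t−Δz̄)(Δz_{t+1}−Δz̄) = -381.3839
Denominator Σ(Δz_t−Δz̄)² = 557.7010
r_1(Δz) = -381.3839 / 557.7010 = -0.684

-0.684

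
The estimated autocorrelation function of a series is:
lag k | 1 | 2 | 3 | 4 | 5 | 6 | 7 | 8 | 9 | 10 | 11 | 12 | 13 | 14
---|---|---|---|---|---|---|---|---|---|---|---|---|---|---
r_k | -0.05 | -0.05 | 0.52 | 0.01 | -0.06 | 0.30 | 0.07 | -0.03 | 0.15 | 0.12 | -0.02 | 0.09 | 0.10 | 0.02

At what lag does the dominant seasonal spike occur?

The largest autocorrelation is r_3 = 0.52, with weaker echoes at lags 6 (0.30) and 9 (0.15); the remaining lags stay at or below 0.12.
The dominant spike at lag 3 indicates a seasonal period of 3.

3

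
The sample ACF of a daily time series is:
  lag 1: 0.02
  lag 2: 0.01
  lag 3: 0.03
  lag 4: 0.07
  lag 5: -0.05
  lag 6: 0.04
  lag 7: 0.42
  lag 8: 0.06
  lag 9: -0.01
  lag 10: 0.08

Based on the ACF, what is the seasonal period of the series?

7

The largest autocorrelation is r_7 = 0.42; the remaining lags stay at or below 0.08.
The dominant spike at lag 7 indicates a seasonal period of 7.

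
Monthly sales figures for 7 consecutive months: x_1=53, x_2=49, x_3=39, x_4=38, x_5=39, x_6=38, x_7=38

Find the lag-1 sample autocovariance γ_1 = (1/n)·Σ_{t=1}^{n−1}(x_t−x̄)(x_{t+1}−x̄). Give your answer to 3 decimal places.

Mean x̄ = (53 + 49 + 39 + 38 + 39 + 38 + 38)/7 = 42.0000
Σ_{t=1}^{6}(x_t−x̄)(x_{t+1}−x̄) = 108.0000
γ_1 = 108.0000 / 7 = 15.429

15.429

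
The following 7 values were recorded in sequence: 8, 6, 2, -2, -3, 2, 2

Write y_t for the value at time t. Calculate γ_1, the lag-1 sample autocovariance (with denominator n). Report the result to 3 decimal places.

Mean ȳ = (8 + 6 + 2 − 2 − 3 + 2 + 2)/7 = 2.1429
Deviations: 5.8571, 3.8571, -0.1429, -4.1429, -5.1429, -0.1429, -0.1429
Σ_{t=1}^{6}(y_t−ȳ)(y_{t+1}−ȳ) = 44.6939
γ_1 = 44.6939 / 7 = 6.385

6.385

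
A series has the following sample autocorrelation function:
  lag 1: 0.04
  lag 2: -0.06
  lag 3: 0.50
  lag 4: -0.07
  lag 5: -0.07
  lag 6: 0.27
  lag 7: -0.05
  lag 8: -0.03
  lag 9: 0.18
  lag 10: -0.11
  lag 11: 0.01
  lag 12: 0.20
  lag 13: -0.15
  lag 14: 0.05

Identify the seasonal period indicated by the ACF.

3

The largest autocorrelation is r_3 = 0.50, with weaker echoes at lags 6 (0.27), 9 (0.18) and 12 (0.20); the remaining lags stay at or below 0.05.
The dominant spike at lag 3 indicates a seasonal period of 3.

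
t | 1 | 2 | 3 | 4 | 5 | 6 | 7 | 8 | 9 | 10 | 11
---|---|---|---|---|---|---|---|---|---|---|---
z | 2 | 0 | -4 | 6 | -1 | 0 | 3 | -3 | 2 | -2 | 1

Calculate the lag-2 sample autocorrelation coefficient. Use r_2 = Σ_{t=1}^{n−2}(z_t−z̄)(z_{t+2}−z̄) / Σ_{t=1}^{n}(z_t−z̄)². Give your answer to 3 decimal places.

0.068

Mean z̄ = (2 + 0 − 4 + 6 − 1 + 0 + 3 − 3 + 2 − 2 + 1)/11 = 0.3636
Numerator Σ_{t=1}^{9}(z_t−z̄)(z_{t+2}−z̄) = 5.6446
Denominator Σ(z_t−z̄)² = 82.5455
r_2 = 5.6446 / 82.5455 = 0.068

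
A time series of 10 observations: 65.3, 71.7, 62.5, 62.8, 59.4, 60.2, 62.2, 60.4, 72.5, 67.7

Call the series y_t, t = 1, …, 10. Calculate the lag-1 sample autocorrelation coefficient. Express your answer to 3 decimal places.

Mean ȳ = (65.3 + 71.7 + 62.5 + 62.8 + 59.4 + 60.2 + 62.2 + 60.4 + 72.5 + 67.7)/10 = 64.4700
Numerator Σ_{t=1}^{9}(y_t−ȳ)(y_{t+1}−ȳ) = 37.3501
Denominator Σ(y_t−ȳ)² = 200.2010
r_1 = 37.3501 / 200.2010 = 0.187

0.187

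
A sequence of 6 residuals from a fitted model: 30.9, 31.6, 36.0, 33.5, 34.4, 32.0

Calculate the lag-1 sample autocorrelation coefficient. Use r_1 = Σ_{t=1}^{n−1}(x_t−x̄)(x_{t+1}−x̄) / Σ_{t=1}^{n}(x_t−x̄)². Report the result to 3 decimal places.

Mean x̄ = (30.9 + 31.6 + 36.0 + 33.5 + 34.4 + 32.0)/6 = 33.0667
Numerator Σ_{t=1}^{5}(x_t−x̄)(x_{t+1}−x̄) = -0.6978
Denominator Σ(x_t−x̄)² = 18.5533
r_1 = -0.6978 / 18.5533 = -0.038

-0.038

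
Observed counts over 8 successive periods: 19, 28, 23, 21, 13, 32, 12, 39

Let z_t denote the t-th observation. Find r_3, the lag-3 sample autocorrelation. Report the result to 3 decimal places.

-0.292

Mean z̄ = (19 + 28 + 23 + 21 + 13 + 32 + 12 + 39)/8 = 23.3750
Σ(z_t−z̄)(z_{t+3}−z̄) = (10.3906) + (-47.9844) + (-3.2344) + (27.0156) + (-162.1094) = -175.9219
Denominator Σ(z_t−z̄)² = 601.8750
r_3 = -175.9219 / 601.8750 = -0.292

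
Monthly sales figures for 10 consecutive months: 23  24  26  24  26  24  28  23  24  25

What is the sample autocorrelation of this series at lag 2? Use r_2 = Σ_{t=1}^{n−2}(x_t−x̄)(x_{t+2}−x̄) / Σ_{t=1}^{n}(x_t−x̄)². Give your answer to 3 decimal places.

Mean x̄ = (23 + 24 + 26 + 24 + 26 + 24 + 28 + 23 + 24 + 25)/10 = 24.7000
Numerator Σ_{t=1}^{8}(x_t−x̄)(x_{t+2}−x̄) = 3.1200
Denominator Σ(x_t−x̄)² = 22.1000
r_2 = 3.1200 / 22.1000 = 0.141

0.141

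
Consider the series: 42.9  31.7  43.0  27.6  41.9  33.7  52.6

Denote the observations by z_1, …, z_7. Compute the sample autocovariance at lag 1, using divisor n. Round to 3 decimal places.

-31.829

Mean z̄ = (42.9 + 31.7 + 43.0 + 27.6 + 41.9 + 33.7 + 52.6)/7 = 39.0571
Deviations: 3.8429, -7.3571, 3.9429, -11.4571, 2.8429, -5.3571, 13.5429
Σ_{t=1}^{6}(z_t−z̄)(z_{t+1}−z̄) = -222.8061
γ_1 = -222.8061 / 7 = -31.829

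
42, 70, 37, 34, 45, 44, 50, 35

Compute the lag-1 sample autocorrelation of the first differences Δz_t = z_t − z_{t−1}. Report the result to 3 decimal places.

-0.437

First differences Δz: 28, -33, -3, 11, -1, 6, -15
Mean of differences = -1.0000
Numerator Σ(Δz_t−Δz̄)(Δz_{t+1}−Δz̄) = -986.0000
Denominator Σ(Δz_t−Δz̄)² = 2258.0000
r_1(Δz) = -986.0000 / 2258.0000 = -0.437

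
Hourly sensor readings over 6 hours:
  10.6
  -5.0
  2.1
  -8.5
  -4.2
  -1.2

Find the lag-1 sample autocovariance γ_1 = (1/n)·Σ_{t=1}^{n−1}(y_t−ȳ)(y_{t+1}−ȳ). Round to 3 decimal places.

Mean ȳ = (10.6 − 5.0 + 2.1 − 8.5 − 4.2 − 1.2)/6 = -1.0333
Σ_{t=1}^{5}(y_t−ȳ)(y_{t+1}−ȳ) = -57.7978
γ_1 = -57.7978 / 6 = -9.633

-9.633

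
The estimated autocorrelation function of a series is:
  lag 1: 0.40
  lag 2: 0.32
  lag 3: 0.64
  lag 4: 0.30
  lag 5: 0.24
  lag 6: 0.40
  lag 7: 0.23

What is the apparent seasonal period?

3

The largest autocorrelation is r_3 = 0.64; the remaining lags stay at or below 0.40. The elevated value at lag 1 (0.40), dropping to 0.32 at lag 2, reflects decaying short-term dependence rather than seasonality.
The dominant spike at lag 3 indicates a seasonal period of 3.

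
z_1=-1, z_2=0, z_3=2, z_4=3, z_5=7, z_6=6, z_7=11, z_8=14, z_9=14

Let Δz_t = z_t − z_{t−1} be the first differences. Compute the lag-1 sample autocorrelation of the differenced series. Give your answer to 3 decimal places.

-0.546

First differences Δz: 1, 2, 1, 4, -1, 5, 3, 0
Mean of differences = 1.8750
Numerator Σ(Δz_t−Δz̄)(Δz_{t+1}−Δz̄) = -15.7656
Denominator Σ(Δz_t−Δz̄)² = 28.8750
r_1(Δz) = -15.7656 / 28.8750 = -0.546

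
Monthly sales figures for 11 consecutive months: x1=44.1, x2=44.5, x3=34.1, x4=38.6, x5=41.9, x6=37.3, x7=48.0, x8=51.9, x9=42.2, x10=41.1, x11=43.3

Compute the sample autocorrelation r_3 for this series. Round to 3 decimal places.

0.045

Mean x̄ = (44.1 + 44.5 + 34.1 + 38.6 + 41.9 + 37.3 + 48.0 + 51.9 + 42.2 + 41.1 + 43.3)/11 = 42.4545
Numerator Σ_{t=1}^{8}(x_t−x̄)(x_{t+3}−x̄) = 10.7602
Denominator Σ(x_t−x̄)² = 241.0073
r_3 = 10.7602 / 241.0073 = 0.045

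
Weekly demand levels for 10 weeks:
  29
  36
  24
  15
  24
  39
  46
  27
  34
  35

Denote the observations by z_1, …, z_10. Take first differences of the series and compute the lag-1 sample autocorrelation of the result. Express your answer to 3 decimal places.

First differences Δz: 7, -12, -9, 9, 15, 7, -19, 7, 1
Mean of differences = 0.6667
Numerator Σ(Δz_t−Δz̄)(Δz_{t+1}−Δz̄) = -75.1111
Denominator Σ(Δz_t−Δz̄)² = 1036.0000
r_1(Δz) = -75.1111 / 1036.0000 = -0.073

-0.073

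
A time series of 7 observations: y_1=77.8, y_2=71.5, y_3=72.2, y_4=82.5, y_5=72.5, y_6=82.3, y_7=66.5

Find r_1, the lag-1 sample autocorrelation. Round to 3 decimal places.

Mean ȳ = (77.8 + 71.5 + 72.2 + 82.5 + 72.5 + 82.3 + 66.5)/7 = 75.0429
Deviations from mean: 2.7571, -3.5429, -2.8429, 7.4571, -2.5429, 7.2571, -8.5429
Numerator Σ_{t=1}^{6}(y_t−ȳ)(y_{t+1}−ȳ) = -120.3090
Denominator Σ(y_t−ȳ)² = 215.9571
r_1 = -120.3090 / 215.9571 = -0.557

-0.557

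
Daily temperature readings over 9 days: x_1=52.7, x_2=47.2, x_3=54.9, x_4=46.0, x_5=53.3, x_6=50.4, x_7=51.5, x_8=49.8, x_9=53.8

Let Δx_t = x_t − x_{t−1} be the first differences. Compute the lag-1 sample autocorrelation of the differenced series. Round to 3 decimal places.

First differences Δx: -5.5, 7.7, -8.9, 7.3, -2.9, 1.1, -1.7, 4.0
Mean of differences = 0.1375
Numerator Σ(Δx_t−Δx̄)(Δx_{t+1}−Δx̄) = -209.2564
Denominator Σ(Δx_t−Δx̄)² = 250.3988
r_1(Δx) = -209.2564 / 250.3988 = -0.836

-0.836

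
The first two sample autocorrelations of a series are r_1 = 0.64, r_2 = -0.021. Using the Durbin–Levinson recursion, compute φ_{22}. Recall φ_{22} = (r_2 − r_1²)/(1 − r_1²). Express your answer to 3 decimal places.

φ_{22} = (r_2 − r_1²) / (1 − r_1²)
r_1² = (0.64)² = 0.4096
Numerator = -0.021 − 0.4096 = -0.4306; denominator = 1 − 0.4096 = 0.5904
φ_{22} = -0.4306 / 0.5904 = -0.729

-0.729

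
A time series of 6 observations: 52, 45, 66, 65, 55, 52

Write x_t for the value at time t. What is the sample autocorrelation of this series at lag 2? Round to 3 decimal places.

-0.543

Mean x̄ = (52 + 45 + 66 + 65 + 55 + 52)/6 = 55.8333
Σ(x_t−x̄)(x_{t+2}−x̄) = (-38.9722) + (-99.3056) + (-8.4722) + (-35.1389) = -181.8889
Denominator Σ(x_t−x̄)² = 334.8333
r_2 = -181.8889 / 334.8333 = -0.543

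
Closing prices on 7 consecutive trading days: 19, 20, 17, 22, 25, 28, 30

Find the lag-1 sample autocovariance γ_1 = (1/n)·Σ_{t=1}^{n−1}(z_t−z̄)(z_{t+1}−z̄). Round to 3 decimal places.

11.286

Mean z̄ = (19 + 20 + 17 + 22 + 25 + 28 + 30)/7 = 23.0000
Σ_{t=1}^{6}(z_t−z̄)(z_{t+1}−z̄) = 79.0000
γ_1 = 79.0000 / 7 = 11.286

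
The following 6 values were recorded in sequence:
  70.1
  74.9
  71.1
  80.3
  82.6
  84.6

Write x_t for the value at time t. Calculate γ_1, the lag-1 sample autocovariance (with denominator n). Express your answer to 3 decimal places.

11.356

Mean x̄ = (70.1 + 74.9 + 71.1 + 80.3 + 82.6 + 84.6)/6 = 77.2667
Σ_{t=1}^{5}(x_t−x̄)(x_{t+1}−x̄) = 68.1389
γ_1 = 68.1389 / 6 = 11.356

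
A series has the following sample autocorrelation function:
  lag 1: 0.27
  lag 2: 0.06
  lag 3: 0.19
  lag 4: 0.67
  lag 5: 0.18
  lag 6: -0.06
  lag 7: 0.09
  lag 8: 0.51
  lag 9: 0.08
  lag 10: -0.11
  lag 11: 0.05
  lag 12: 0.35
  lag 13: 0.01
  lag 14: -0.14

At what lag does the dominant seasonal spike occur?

4

The largest autocorrelation is r_4 = 0.67, with weaker echoes at lags 8 (0.51) and 12 (0.35); the remaining lags stay at or below 0.27. The elevated value at lag 1 (0.27), dropping to 0.06 at lag 2, reflects decaying short-term dependence rather than seasonality.
The dominant spike at lag 4 indicates a seasonal period of 4.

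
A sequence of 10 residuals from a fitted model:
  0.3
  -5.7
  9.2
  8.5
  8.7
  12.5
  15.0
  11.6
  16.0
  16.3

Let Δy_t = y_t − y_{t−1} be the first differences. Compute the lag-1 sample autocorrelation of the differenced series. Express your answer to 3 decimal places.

First differences Δy: -6.0, 14.9, -0.7, 0.2, 3.8, 2.5, -3.4, 4.4, 0.3
Mean of differences = 1.7778
Numerator Σ(Δy_t−Δȳ)(Δy_{t+1}−Δȳ) = -153.5883
Denominator Σ(Δy_t−Δȳ)² = 281.7956
r_1(Δy) = -153.5883 / 281.7956 = -0.545

-0.545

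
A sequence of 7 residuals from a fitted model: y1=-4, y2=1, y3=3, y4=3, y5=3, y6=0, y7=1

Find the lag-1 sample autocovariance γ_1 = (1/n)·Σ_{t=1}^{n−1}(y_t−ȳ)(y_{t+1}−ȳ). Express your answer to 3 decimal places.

0.857

Mean ȳ = (-4 + 1 + 3 + 3 + 3 + 0 + 1)/7 = 1.0000
Deviations: -5.0000, 0.0000, 2.0000, 2.0000, 2.0000, -1.0000, 0.0000
Σ_{t=1}^{6}(y_t−ȳ)(y_{t+1}−ȳ) = 6.0000
γ_1 = 6.0000 / 7 = 0.857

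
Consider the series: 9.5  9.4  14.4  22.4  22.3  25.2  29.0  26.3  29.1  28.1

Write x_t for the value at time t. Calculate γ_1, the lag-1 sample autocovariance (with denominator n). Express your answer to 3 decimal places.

Mean x̄ = (9.5 + 9.4 + 14.4 + 22.4 + 22.3 + 25.2 + 29.0 + 26.3 + 29.1 + 28.1)/10 = 21.5700
Σ_{t=1}^{9}(x_t−x̄)(x_{t+1}−x̄) = 378.3581
γ_1 = 378.3581 / 10 = 37.836

37.836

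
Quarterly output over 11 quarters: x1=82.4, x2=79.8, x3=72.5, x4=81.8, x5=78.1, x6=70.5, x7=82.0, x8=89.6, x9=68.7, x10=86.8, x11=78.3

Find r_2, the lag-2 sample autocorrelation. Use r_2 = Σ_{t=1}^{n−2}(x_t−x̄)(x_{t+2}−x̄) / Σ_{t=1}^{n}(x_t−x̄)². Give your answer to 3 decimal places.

-0.166

Mean x̄ = (82.4 + 79.8 + 72.5 + 81.8 + 78.1 + 70.5 + 82.0 + 89.6 + 68.7 + 86.8 + 78.3)/11 = 79.1364
Numerator Σ_{t=1}^{9}(x_t−x̄)(x_{t+2}−x̄) = -70.3208
Denominator Σ(x_t−x̄)² = 423.9255
r_2 = -70.3208 / 423.9255 = -0.166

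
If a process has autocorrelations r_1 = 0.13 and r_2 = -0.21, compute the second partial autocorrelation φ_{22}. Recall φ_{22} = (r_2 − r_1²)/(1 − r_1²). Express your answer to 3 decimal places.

φ_{22} = (r_2 − r_1²) / (1 − r_1²)
r_1² = (0.13)² = 0.0169
Numerator = -0.21 − 0.0169 = -0.2269; denominator = 1 − 0.0169 = 0.9831
φ_{22} = -0.2269 / 0.9831 = -0.231

-0.231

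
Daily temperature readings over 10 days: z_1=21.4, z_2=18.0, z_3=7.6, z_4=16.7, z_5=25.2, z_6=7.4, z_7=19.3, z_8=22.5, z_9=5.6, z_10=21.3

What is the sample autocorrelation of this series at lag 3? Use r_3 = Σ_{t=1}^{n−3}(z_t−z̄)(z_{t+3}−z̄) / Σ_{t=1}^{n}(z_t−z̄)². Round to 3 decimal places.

Mean z̄ = (21.4 + 18.0 + 7.6 + 16.7 + 25.2 + 7.4 + 19.3 + 22.5 + 5.6 + 21.3)/10 = 16.5000
Σ(z_t−z̄)(z_{t+3}−z̄) = (0.9800) + (13.0500) + (80.9900) + (0.5600) + (52.2000) + (99.1900) + (13.4400) = 260.4100
Denominator Σ(z_t−z̄)² = 449.7000
r_3 = 260.4100 / 449.7000 = 0.579

0.579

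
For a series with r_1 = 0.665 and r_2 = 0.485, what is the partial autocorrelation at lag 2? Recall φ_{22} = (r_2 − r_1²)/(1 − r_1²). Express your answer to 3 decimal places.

0.077

φ_{22} = (r_2 − r_1²) / (1 − r_1²)
r_1² = (0.665)² = 0.442225
Numerator = 0.485 − 0.4422 = 0.0428; denominator = 1 − 0.4422 = 0.5578
φ_{22} = 0.0428 / 0.5578 = 0.077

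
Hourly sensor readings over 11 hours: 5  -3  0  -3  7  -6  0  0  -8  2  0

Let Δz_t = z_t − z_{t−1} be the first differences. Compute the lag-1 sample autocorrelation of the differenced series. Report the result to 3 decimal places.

-0.667

First differences Δz: -8, 3, -3, 10, -13, 6, 0, -8, 10, -2
Mean of differences = -0.5000
Numerator Σ(Δz_t−Δz̄)(Δz_{t+1}−Δz̄) = -368.7500
Denominator Σ(Δz_t−Δz̄)² = 552.5000
r_1(Δz) = -368.7500 / 552.5000 = -0.667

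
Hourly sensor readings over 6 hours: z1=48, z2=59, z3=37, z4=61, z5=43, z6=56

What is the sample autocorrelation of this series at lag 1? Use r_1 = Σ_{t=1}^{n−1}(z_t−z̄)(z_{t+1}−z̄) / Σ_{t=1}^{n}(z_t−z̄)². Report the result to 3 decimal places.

Mean z̄ = (48 + 59 + 37 + 61 + 43 + 56)/6 = 50.6667
Deviations from mean: -2.6667, 8.3333, -13.6667, 10.3333, -7.6667, 5.3333
Σ(z_t−z̄)(z_{t+1}−z̄) = (-22.2222) + (-113.8889) + (-141.2222) + (-79.2222) + (-40.8889) = -397.4444
Denominator Σ(z_t−z̄)² = 457.3333
r_1 = -397.4444 / 457.3333 = -0.869

-0.869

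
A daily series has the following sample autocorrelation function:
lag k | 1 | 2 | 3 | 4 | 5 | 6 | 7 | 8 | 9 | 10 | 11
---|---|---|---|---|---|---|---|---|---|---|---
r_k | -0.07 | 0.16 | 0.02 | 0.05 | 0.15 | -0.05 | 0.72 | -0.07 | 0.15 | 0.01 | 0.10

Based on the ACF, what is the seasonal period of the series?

7

The largest autocorrelation is r_7 = 0.72; the remaining lags stay at or below 0.16.
The dominant spike at lag 7 indicates a seasonal period of 7.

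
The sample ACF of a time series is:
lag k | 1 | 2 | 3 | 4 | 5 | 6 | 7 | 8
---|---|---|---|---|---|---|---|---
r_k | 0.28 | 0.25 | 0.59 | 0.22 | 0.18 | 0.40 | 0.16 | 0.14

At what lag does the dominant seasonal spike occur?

3

The largest autocorrelation is r_3 = 0.59, with a weaker echo at lag 6 (0.40); the remaining lags stay at or below 0.28. The elevated value at lag 1 (0.28), dropping to 0.25 at lag 2, reflects decaying short-term dependence rather than seasonality.
The dominant spike at lag 3 indicates a seasonal period of 3.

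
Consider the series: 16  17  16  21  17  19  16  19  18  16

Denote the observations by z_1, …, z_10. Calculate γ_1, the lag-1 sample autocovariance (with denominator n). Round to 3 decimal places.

Mean z̄ = (16 + 17 + 16 + 21 + 17 + 19 + 16 + 19 + 18 + 16)/10 = 17.5000
Σ_{t=1}^{9}(z_t−z̄)(z_{t+1}−z̄) = -10.7500
γ_1 = -10.7500 / 10 = -1.075

-1.075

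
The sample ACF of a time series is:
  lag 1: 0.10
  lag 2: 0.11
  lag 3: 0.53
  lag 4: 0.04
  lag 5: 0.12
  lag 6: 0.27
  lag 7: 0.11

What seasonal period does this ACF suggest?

3

The largest autocorrelation is r_3 = 0.53, with a weaker echo at lag 6 (0.27); the remaining lags stay at or below 0.12.
The dominant spike at lag 3 indicates a seasonal period of 3.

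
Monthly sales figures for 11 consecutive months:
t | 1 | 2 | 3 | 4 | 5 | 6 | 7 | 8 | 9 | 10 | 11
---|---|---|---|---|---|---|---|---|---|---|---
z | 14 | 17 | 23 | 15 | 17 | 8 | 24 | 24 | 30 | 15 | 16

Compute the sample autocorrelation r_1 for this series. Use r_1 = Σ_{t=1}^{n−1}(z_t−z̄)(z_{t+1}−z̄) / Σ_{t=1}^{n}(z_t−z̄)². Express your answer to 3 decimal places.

0.026

Mean z̄ = (14 + 17 + 23 + 15 + 17 + 8 + 24 + 24 + 30 + 15 + 16)/11 = 18.4545
Numerator Σ_{t=1}^{10}(z_t−z̄)(z_{t+1}−z̄) = 9.7934
Denominator Σ(z_t−z̄)² = 378.7273
r_1 = 9.7934 / 378.7273 = 0.026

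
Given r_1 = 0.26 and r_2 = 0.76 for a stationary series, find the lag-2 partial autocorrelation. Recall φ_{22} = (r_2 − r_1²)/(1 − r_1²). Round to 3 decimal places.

0.743

φ_{22} = (r_2 − r_1²) / (1 − r_1²)
r_1² = (0.26)² = 0.0676
Numerator = 0.76 − 0.0676 = 0.6924; denominator = 1 − 0.0676 = 0.9324
φ_{22} = 0.6924 / 0.9324 = 0.743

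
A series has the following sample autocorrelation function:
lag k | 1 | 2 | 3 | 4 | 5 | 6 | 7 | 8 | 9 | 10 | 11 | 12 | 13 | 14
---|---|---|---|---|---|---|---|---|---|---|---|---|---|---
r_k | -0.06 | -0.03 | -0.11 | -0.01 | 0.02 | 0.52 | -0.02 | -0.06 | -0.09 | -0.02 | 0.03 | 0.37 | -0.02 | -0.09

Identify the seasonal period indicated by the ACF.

6

The largest autocorrelation is r_6 = 0.52, with a weaker echo at lag 12 (0.37); the remaining lags stay at or below 0.03.
The dominant spike at lag 6 indicates a seasonal period of 6.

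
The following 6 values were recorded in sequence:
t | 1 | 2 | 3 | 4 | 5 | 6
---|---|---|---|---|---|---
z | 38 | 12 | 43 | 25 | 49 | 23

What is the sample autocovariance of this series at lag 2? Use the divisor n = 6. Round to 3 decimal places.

Mean z̄ = (38 + 12 + 43 + 25 + 49 + 23)/6 = 31.6667
Σ_{t=1}^{4}(z_t−z̄)(z_{t+2}−z̄) = 457.1111
γ_2 = 457.1111 / 6 = 76.185

76.185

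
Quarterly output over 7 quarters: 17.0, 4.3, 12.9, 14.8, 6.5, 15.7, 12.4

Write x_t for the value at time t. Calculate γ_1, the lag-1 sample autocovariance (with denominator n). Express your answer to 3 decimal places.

-11.074

Mean x̄ = (17.0 + 4.3 + 12.9 + 14.8 + 6.5 + 15.7 + 12.4)/7 = 11.9429
Σ_{t=1}^{6}(x_t−x̄)(x_{t+1}−x̄) = -77.5147
γ_1 = -77.5147 / 7 = -11.074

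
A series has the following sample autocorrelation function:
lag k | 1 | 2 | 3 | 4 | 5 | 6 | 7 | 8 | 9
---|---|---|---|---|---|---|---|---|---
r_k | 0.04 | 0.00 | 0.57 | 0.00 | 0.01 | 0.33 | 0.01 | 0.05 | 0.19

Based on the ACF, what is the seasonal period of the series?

The largest autocorrelation is r_3 = 0.57, with weaker echoes at lags 6 (0.33) and 9 (0.19); the remaining lags stay at or below 0.05.
The dominant spike at lag 3 indicates a seasonal period of 3.

3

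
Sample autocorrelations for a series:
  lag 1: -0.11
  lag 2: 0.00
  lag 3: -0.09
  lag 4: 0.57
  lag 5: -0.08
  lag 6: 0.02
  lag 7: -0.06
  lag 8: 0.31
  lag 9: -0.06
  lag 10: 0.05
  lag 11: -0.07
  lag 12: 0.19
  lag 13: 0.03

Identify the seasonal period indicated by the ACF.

4

The largest autocorrelation is r_4 = 0.57, with weaker echoes at lags 8 (0.31) and 12 (0.19); the remaining lags stay at or below 0.05.
The dominant spike at lag 4 indicates a seasonal period of 4.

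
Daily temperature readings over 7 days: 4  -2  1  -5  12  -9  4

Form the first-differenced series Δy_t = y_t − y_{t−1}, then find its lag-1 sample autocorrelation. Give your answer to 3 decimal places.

First differences Δy: -6, 3, -6, 17, -21, 13
Mean of differences = 0.0000
Numerator Σ(Δy_t−Δȳ)(Δy_{t+1}−Δȳ) = -768.0000
Denominator Σ(Δy_t−Δȳ)² = 980.0000
r_1(Δy) = -768.0000 / 980.0000 = -0.784

-0.784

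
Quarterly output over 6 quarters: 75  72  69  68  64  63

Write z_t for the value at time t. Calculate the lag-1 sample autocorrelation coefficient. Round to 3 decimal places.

Mean z̄ = (75 + 72 + 69 + 68 + 64 + 63)/6 = 68.5000
Deviations from mean: 6.5000, 3.5000, 0.5000, -0.5000, -4.5000, -5.5000
Σ(z_t−z̄)(z_{t+1}−z̄) = (22.7500) + (1.7500) + (-0.2500) + (2.2500) + (24.7500) = 51.2500
Denominator Σ(z_t−z̄)² = 105.5000
r_1 = 51.2500 / 105.5000 = 0.486

0.486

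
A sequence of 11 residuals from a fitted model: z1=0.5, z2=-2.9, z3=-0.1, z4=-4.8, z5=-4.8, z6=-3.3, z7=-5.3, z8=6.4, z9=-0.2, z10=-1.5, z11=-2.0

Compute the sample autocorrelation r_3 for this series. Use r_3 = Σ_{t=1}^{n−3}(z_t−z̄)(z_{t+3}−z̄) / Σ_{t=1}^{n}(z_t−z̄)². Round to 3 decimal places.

Mean z̄ = (0.5 − 2.9 − 0.1 − 4.8 − 4.8 − 3.3 − 5.3 + 6.4 − 0.2 − 1.5 − 2.0)/11 = -1.6364
Numerator Σ_{t=1}^{8}(z_t−z̄)(z_{t+3}−z̄) = -24.9621
Denominator Σ(z_t−z̄)² = 111.5255
r_3 = -24.9621 / 111.5255 = -0.224

-0.224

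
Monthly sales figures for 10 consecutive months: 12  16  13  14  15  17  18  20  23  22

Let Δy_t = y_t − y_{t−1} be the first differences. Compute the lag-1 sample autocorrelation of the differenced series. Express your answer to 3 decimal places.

First differences Δy: 4, -3, 1, 1, 2, 1, 2, 3, -1
Mean of differences = 1.1111
Numerator Σ(Δy_t−Δȳ)(Δy_{t+1}−Δȳ) = -14.0123
Denominator Σ(Δy_t−Δȳ)² = 34.8889
r_1(Δy) = -14.0123 / 34.8889 = -0.402

-0.402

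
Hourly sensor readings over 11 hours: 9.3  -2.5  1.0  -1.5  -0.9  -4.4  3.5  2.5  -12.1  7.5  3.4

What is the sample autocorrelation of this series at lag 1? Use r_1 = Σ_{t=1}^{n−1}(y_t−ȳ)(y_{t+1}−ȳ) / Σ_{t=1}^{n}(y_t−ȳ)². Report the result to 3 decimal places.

Mean ȳ = (9.3 − 2.5 + 1.0 − 1.5 − 0.9 − 4.4 + 3.5 + 2.5 − 12.1 + 7.5 + 3.4)/11 = 0.5273
Numerator Σ_{t=1}^{10}(y_t−ȳ)(y_{t+1}−ȳ) = -120.7298
Denominator Σ(y_t−ȳ)² = 345.8218
r_1 = -120.7298 / 345.8218 = -0.349

-0.349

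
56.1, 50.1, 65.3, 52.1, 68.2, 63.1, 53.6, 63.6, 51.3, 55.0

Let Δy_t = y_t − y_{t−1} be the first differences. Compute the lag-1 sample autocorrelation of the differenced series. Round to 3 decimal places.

-0.741

First differences Δy: -6.0, 15.2, -13.2, 16.1, -5.1, -9.5, 10.0, -12.3, 3.7
Mean of differences = -0.1222
Numerator Σ(Δy_t−Δȳ)(Δy_{t+1}−Δȳ) = -801.3983
Denominator Σ(Δy_t−Δȳ)² = 1081.5956
r_1(Δy) = -801.3983 / 1081.5956 = -0.741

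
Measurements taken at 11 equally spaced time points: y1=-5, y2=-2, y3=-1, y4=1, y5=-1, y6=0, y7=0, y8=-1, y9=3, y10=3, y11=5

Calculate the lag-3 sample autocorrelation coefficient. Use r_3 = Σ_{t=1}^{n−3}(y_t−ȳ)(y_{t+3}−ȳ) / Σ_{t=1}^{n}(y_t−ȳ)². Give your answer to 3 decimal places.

Mean ȳ = (-5 − 2 − 1 + 1 − 1 + 0 + 0 − 1 + 3 + 3 + 5)/11 = 0.1818
Numerator Σ_{t=1}^{8}(y_t−ȳ)(y_{t+3}−ȳ) = -6.9174
Denominator Σ(y_t−ȳ)² = 75.6364
r_3 = -6.9174 / 75.6364 = -0.091

-0.091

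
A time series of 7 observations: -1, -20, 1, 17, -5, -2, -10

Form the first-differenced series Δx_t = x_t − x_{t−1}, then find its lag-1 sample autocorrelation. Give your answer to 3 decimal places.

-0.300

First differences Δx: -19, 21, 16, -22, 3, -8
Mean of differences = -1.5000
Numerator Σ(Δx_t−Δx̄)(Δx_{t+1}−Δx̄) = -480.2500
Denominator Σ(Δx_t−Δx̄)² = 1601.5000
r_1(Δx) = -480.2500 / 1601.5000 = -0.300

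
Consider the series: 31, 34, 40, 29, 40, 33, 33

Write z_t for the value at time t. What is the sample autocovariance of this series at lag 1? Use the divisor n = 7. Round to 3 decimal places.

-9.542

Mean z̄ = (31 + 34 + 40 + 29 + 40 + 33 + 33)/7 = 34.2857
Deviations: -3.2857, -0.2857, 5.7143, -5.2857, 5.7143, -1.2857, -1.2857
Σ_{t=1}^{6}(z_t−z̄)(z_{t+1}−z̄) = -66.7959
γ_1 = -66.7959 / 7 = -9.542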